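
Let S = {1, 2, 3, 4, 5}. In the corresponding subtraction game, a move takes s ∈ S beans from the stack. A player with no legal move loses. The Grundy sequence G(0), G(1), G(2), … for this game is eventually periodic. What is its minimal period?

G(0) = 0
G(1) = mex{0} = 1
G(2) = mex{1,0} = 2
G(3) = mex{2,1,0} = 3
G(4) = mex{3,2,1,0} = 4
G(5) = mex{4,3,2,1,0} = 5
G(6) = mex{5,4,3,2,1} = 0
G(7) = mex{0,5,4,3,2} = 1
G(8) = mex{1,0,5,4,3} = 2
G(9) = mex{2,1,0,5,4} = 3
G(10) = mex{3,2,1,0,5} = 4
G(11) = mex{4,3,2,1,0} = 5
G(12) = mex{5,4,3,2,1} = 0
G(13) = mex{0,5,4,3,2} = 1
G(14) = mex{1,0,5,4,3} = 2
G(n+6) = G(n) holds for n = 0,…,4 (a full window of length max(S) = 5), so the sequence is purely periodic with period 6.

6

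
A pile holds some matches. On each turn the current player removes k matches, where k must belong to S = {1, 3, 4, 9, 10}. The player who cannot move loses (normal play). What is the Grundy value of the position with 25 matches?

n :  0  1  2  3  4  5  6  7  8  9 10 11 12 13 14 15 16 17 18 19 20 21 22 23 24 25
G :  0  1  0  1  2  3  2  0  1  4  3  2  3  0  1  0  1  2  3  2  0  1  4  3  2  3

3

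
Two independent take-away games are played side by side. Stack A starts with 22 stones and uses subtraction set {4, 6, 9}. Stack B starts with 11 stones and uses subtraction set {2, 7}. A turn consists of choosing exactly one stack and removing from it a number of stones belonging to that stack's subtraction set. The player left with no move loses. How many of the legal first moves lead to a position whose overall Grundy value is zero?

1

Stack A, S = {4, 6, 9}:
G(0) = 0
G(1) = mex{} = 0
G(2) = mex{} = 0
G(3) = mex{} = 0
G(4) = mex{0} = 1
G(5) = mex{0} = 1
G(6) = mex{0,0} = 1
G(7) = mex{0,0} = 1
G(8) = mex{1,0} = 2
G(9) = mex{1,0,0} = 2
G(10) = mex{1,1,0} = 2
G(11) = mex{1,1,0} = 2
G(12) = mex{2,1,0} = 3
G(13) = mex{2,1,1} = 0
G(14) = mex{2,2,1} = 0
G(15) = mex{2,2,1} = 0
G(16) = mex{3,2,1} = 0
G(17) = mex{0,2,2} = 1
G(18) = mex{0,3,2} = 1
G(19) = mex{0,0,2} = 1
G(20) = mex{0,0,2} = 1
G(21) = mex{1,0,3} = 2
G(22) = mex{1,0,0} = 2
G_A(22) = 2.
Stack B, S = {2, 7}:
G(0) = 0
G(1) = mex{} = 0
G(2) = mex{0} = 1
G(3) = mex{0} = 1
G(4) = mex{1} = 0
G(5) = mex{1} = 0
G(6) = mex{0} = 1
G(7) = mex{0,0} = 1
G(8) = mex{1,0} = 2
G(9) = mex{1,1} = 0
G(10) = mex{2,1} = 0
G(11) = mex{0,0} = 1
G_B(11) = 1.
Combined Grundy value = 2 ⊕ 1 = 3.
A winning move leaves total XOR = 0, i.e. changes one component's Grundy value g to g ⊕ X where X is the current total.
Stack A: need g' = 2⊕3 = 1. Options: 22−4→G=1, 22−6→G=0, 22−9→G=0. Hits: 1.
Stack B: need g' = 1⊕3 = 2. Options: 11−2→G=0, 11−7→G=0. Hits: 0.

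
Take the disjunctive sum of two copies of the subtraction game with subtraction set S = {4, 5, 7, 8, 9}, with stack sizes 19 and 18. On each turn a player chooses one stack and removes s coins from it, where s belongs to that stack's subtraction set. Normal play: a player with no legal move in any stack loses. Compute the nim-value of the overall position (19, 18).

All stacks use S = {4, 5, 7, 8, 9}:
G(0) = 0
G(1) = mex{} = 0
G(2) = mex{} = 0
G(3) = mex{} = 0
G(4) = mex{0} = 1
G(5) = mex{0,0} = 1
G(6) = mex{0,0} = 1
G(7) = mex{0,0,0} = 1
G(8) = mex{1,0,0,0} = 2
G(9) = mex{1,1,0,0,0} = 2
G(10) = mex{1,1,0,0,0} = 2
G(11) = mex{1,1,1,0,0} = 2
G(12) = mex{2,1,1,1,0} = 3
G(13) = mex{2,2,1,1,1} = 0
G(14) = mex{2,2,1,1,1} = 0
G(15) = mex{2,2,2,1,1} = 0
G(16) = mex{3,2,2,2,1} = 0
G(17) = mex{0,3,2,2,2} = 1
G(18) = mex{0,0,2,2,2} = 1
G(19) = mex{0,0,3,2,2} = 1
Stack A: G(19) = 1.
Stack B: G(18) = 1.
Combined Grundy value = 1 ⊕ 1 = 0.

0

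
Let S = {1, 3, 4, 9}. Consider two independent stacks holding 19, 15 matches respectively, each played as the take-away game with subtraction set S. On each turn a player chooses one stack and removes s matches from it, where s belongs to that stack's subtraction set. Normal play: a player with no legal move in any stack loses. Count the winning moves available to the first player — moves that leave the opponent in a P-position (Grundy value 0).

All stacks use S = {1, 3, 4, 9}:
G(0) = 0
G(1) = mex{0} = 1
G(2) = mex{1} = 0
G(3) = mex{0,0} = 1
G(4) = mex{1,1,0} = 2
G(5) = mex{2,0,1} = 3
G(6) = mex{3,1,0} = 2
G(7) = mex{2,2,1} = 0
G(8) = mex{0,3,2} = 1
G(9) = mex{1,2,3,0} = 4
G(10) = mex{4,0,2,1} = 3
G(11) = mex{3,1,0,0} = 2
G(12) = mex{2,4,1,1} = 0
G(13) = mex{0,3,4,2} = 1
G(14) = mex{1,2,3,3} = 0
G(15) = mex{0,0,2,2} = 1
G(16) = mex{1,1,0,0} = 2
G(17) = mex{2,0,1,1} = 3
G(18) = mex{3,1,0,4} = 2
G(19) = mex{2,2,1,3} = 0
Stack A: G(19) = 0.
Stack B: G(15) = 1.
Combined Grundy value = 0 ⊕ 1 = 1.
A winning move leaves total XOR = 0, i.e. changes one component's Grundy value g to g ⊕ X where X is the current total.
Stack A: need g' = 0⊕1 = 1. Options: 19−1→G=2, 19−3→G=2, 19−4→G=1, 19−9→G=3. Hits: 1.
Stack B: need g' = 1⊕1 = 0. Options: 15−1→G=0, 15−3→G=0, 15−4→G=2, 15−9→G=2. Hits: 2.

3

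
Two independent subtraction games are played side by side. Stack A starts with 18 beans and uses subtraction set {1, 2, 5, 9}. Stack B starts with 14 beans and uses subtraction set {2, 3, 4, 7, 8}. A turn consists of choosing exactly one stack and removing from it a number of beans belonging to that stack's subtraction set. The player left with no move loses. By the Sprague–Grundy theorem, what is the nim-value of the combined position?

Stack A, S = {1, 2, 5, 9}:
n :  0  1  2  3  4  5  6  7  8  9 10 11 12 13 14 15 16 17 18
G :  0  1  2  0  1  2  0  1  2  3  0  1  2  0  1  2  0  1  2
G_A(18) = 2.
Stack B, S = {2, 3, 4, 7, 8}:
n :  0  1  2  3  4  5  6  7  8  9 10 11 12 13 14
G :  0  0  1  1  2  2  0  3  1  4  2  0  0  1  1
G_B(14) = 1.
Combined Grundy value = 2 ⊕ 1 = 3.

3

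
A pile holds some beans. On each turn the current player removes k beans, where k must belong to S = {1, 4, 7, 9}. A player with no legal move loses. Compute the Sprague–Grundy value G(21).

0

n :  0  1  2  3  4  5  6  7  8  9 10 11 12 13 14 15 16 17 18 19 20 21
G :  0  1  0  1  2  0  1  2  0  1  0  1  2  0  1  2  0  1  0  1  2  0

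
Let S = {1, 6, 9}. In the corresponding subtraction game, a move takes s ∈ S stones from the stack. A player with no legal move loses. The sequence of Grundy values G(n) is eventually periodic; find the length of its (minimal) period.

5

G(0) = 0
G(1) = mex{0} = 1
G(2) = mex{1} = 0
G(3) = mex{0} = 1
G(4) = mex{1} = 0
G(5) = mex{0} = 1
G(6) = mex{1,0} = 2
G(7) = mex{2,1} = 0
G(8) = mex{0,0} = 1
G(9) = mex{1,1,0} = 2
G(10) = mex{2,0,1} = 3
G(11) = mex{3,1,0} = 2
G(12) = mex{2,2,1} = 0
G(13) = mex{0,0,0} = 1
G(14) = mex{1,1,1} = 0
G(15) = mex{0,2,2} = 1
G(16) = mex{1,3,0} = 2
G(17) = mex{2,2,1} = 0
G(18) = mex{0,0,2} = 1
G(19) = mex{1,1,3} = 0
G(20) = mex{0,0,2} = 1
G(21) = mex{1,1,0} = 2
G(22) = mex{2,2,1} = 0
G(23) = mex{0,0,0} = 1
G(24) = mex{1,1,1} = 0
G(25) = mex{0,0,2} = 1
G(26) = mex{1,1,0} = 2
From n = 11 onward G(n+5) = G(n); since this holds over max(S) = 9 consecutive positions the period is 5 (pre-period 11).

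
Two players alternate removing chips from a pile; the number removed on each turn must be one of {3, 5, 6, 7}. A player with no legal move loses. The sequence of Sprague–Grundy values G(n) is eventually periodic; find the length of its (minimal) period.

G(0) = 0
G(1) = mex{} = 0
G(2) = mex{} = 0
G(3) = mex{0} = 1
G(4) = mex{0} = 1
G(5) = mex{0,0} = 1
G(6) = mex{1,0,0} = 2
G(7) = mex{1,0,0,0} = 2
G(8) = mex{1,1,0,0} = 2
G(9) = mex{2,1,1,0} = 3
G(10) = mex{2,1,1,1} = 0
G(11) = mex{2,2,1,1} = 0
G(12) = mex{3,2,2,1} = 0
G(13) = mex{0,2,2,2} = 1
G(14) = mex{0,3,2,2} = 1
G(15) = mex{0,0,3,2} = 1
G(16) = mex{1,0,0,3} = 2
G(17) = mex{1,0,0,0} = 2
G(18) = mex{1,1,0,0} = 2
G(19) = mex{2,1,1,0} = 3
G(20) = mex{2,1,1,1} = 0
G(21) = mex{2,2,1,1} = 0
G(n+10) = G(n) holds for n = 0,…,6 (a full window of length max(S) = 7), so the sequence is purely periodic with period 10.

10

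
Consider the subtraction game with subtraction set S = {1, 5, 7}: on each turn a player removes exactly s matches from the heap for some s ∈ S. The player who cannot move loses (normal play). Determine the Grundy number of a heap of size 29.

n :  0  1  2  3  4  5  6  7  8  9 10 11 12 13 14 15 16 17 18 19 20 21 22 23 24 25 26 27 28 29
G :  0  1  0  1  0  1  0  1  0  1  0  1  0  1  0  1  0  1  0  1  0  1  0  1  0  1  0  1  0  1

1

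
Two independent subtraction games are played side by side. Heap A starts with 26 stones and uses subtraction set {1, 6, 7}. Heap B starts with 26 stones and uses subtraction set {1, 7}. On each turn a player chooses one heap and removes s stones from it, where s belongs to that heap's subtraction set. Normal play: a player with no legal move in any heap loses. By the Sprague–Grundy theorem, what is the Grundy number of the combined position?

Heap A, S = {1, 6, 7}:
n :  0  1  2  3  4  5  6  7  8  9 10 11 12 13 14 15 16 17 18 19 20 21 22 23 24 25 26
G :  0  1  0  1  0  1  2  3  2  3  2  3  0  1  0  1  0  1  2  3  2  3  2  3  0  1  0
G_A(26) = 0.
Heap B, S = {1, 7}:
n :  0  1  2  3  4  5  6  7  8  9 10 11 12 13 14 15 16 17 18 19 20 21 22 23 24 25 26
G :  0  1  0  1  0  1  0  1  0  1  0  1  0  1  0  1  0  1  0  1  0  1  0  1  0  1  0
G_B(26) = 0.
Combined Grundy value = 0 ⊕ 0 = 0.

0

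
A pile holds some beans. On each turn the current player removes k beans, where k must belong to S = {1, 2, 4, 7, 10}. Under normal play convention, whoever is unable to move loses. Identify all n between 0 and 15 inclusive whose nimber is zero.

0, 3, 6, 9, 12, 15

G(0) = 0
G(1) = mex{0} = 1
G(2) = mex{1,0} = 2
G(3) = mex{2,1} = 0
G(4) = mex{0,2,0} = 1
G(5) = mex{1,0,1} = 2
G(6) = mex{2,1,2} = 0
G(7) = mex{0,2,0,0} = 1
G(8) = mex{1,0,1,1} = 2
G(9) = mex{2,1,2,2} = 0
G(10) = mex{0,2,0,0,0} = 1
G(11) = mex{1,0,1,1,1} = 2
G(12) = mex{2,1,2,2,2} = 0
G(13) = mex{0,2,0,0,0} = 1
G(14) = mex{1,0,1,1,1} = 2
G(15) = mex{2,1,2,2,2} = 0
P-positions are exactly the n with G(n) = 0.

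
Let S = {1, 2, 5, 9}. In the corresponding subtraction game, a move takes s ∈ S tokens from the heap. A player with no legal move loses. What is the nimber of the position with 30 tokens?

0

G(0) = 0
G(1) = mex{0} = 1
G(2) = mex{1,0} = 2
G(3) = mex{2,1} = 0
G(4) = mex{0,2} = 1
G(5) = mex{1,0,0} = 2
G(6) = mex{2,1,1} = 0
G(7) = mex{0,2,2} = 1
G(8) = mex{1,0,0} = 2
G(9) = mex{2,1,1,0} = 3
G(10) = mex{3,2,2,1} = 0
G(11) = mex{0,3,0,2} = 1
G(12) = mex{1,0,1,0} = 2
G(13) = mex{2,1,2,1} = 0
G(14) = mex{0,2,3,2} = 1
G(15) = mex{1,0,0,0} = 2
G(16) = mex{2,1,1,1} = 0
G(17) = mex{0,2,2,2} = 1
G(18) = mex{1,0,0,3} = 2
G(19) = mex{2,1,1,0} = 3
G(20) = mex{3,2,2,1} = 0
G(21) = mex{0,3,0,2} = 1
G(22) = mex{1,0,1,0} = 2
G(23) = mex{2,1,2,1} = 0
G(24) = mex{0,2,3,2} = 1
G(25) = mex{1,0,0,0} = 2
G(26) = mex{2,1,1,1} = 0
G(27) = mex{0,2,2,2} = 1
G(28) = mex{1,0,0,3} = 2
G(29) = mex{2,1,1,0} = 3
G(30) = mex{3,2,2,1} = 0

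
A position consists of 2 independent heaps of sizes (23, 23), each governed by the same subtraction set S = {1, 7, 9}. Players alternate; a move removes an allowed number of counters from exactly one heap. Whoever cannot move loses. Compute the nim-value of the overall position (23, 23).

0

All heaps use S = {1, 7, 9}:
n :  0  1  2  3  4  5  6  7  8  9 10 11 12 13 14 15 16 17 18 19 20 21 22 23
G :  0  1  0  1  0  1  0  1  0  1  0  1  0  1  0  1  0  1  0  1  0  1  0  1
Heap A: G(23) = 1.
Heap B: G(23) = 1.
Combined Grundy value = 1 ⊕ 1 = 0.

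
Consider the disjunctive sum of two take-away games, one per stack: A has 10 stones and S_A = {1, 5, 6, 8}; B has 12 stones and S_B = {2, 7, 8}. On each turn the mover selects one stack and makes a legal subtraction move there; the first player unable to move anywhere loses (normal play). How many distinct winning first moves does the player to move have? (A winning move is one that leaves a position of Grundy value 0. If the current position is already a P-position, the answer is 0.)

Stack A, S = {1, 5, 6, 8}:
n :  0  1  2  3  4  5  6  7  8  9 10
G :  0  1  0  1  0  1  2  3  2  3  2
G_A(10) = 2.
Stack B, S = {2, 7, 8}:
n :  0  1  2  3  4  5  6  7  8  9 10 11 12
G :  0  0  1  1  0  0  1  1  2  2  0  3  1
G_B(12) = 1.
Combined Grundy value = 2 ⊕ 1 = 3.
A winning move leaves total XOR = 0, i.e. changes one component's Grundy value g to g ⊕ X where X is the current total.
Stack A: need g' = 2⊕3 = 1. Options: 10−1→G=3, 10−5→G=1, 10−6→G=0, 10−8→G=0. Hits: 1.
Stack B: need g' = 1⊕3 = 2. Options: 12−2→G=0, 12−7→G=0, 12−8→G=0. Hits: 0.

1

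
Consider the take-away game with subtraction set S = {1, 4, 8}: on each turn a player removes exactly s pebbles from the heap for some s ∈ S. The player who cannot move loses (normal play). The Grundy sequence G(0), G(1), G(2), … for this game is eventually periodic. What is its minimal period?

G(0) = 0
G(1) = mex{0} = 1
G(2) = mex{1} = 0
G(3) = mex{0} = 1
G(4) = mex{1,0} = 2
G(5) = mex{2,1} = 0
G(6) = mex{0,0} = 1
G(7) = mex{1,1} = 0
G(8) = mex{0,2,0} = 1
G(9) = mex{1,0,1} = 2
G(10) = mex{2,1,0} = 3
G(11) = mex{3,0,1} = 2
G(12) = mex{2,1,2} = 0
G(13) = mex{0,2,0} = 1
G(14) = mex{1,3,1} = 0
G(15) = mex{0,2,0} = 1
G(16) = mex{1,0,1} = 2
G(17) = mex{2,1,2} = 0
G(18) = mex{0,0,3} = 1
G(19) = mex{1,1,2} = 0
G(20) = mex{0,2,0} = 1
G(21) = mex{1,0,1} = 2
G(22) = mex{2,1,0} = 3
G(23) = mex{3,0,1} = 2
G(24) = mex{2,1,2} = 0
G(25) = mex{0,2,0} = 1
G(n+12) = G(n) holds for n = 0,…,7 (a full window of length max(S) = 8), so the sequence is purely periodic with period 12.

12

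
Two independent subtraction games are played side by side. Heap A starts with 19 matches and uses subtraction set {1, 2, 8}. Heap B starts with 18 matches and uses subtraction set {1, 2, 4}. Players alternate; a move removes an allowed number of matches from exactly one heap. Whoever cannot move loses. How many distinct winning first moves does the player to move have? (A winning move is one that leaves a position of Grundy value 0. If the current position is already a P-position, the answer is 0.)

Heap A, S = {1, 2, 8}:
n :  0  1  2  3  4  5  6  7  8  9 10 11 12 13 14 15 16 17 18 19
G :  0  1  2  0  1  2  0  1  2  0  1  2  0  1  2  0  1  2  0  1
G_A(19) = 1.
Heap B, S = {1, 2, 4}:
n :  0  1  2  3  4  5  6  7  8  9 10 11 12 13 14 15 16 17 18
G :  0  1  2  0  1  2  0  1  2  0  1  2  0  1  2  0  1  2  0
G_B(18) = 0.
Combined Grundy value = 1 ⊕ 0 = 1.
A winning move leaves total XOR = 0, i.e. changes one component's Grundy value g to g ⊕ X where X is the current total.
Heap A: need g' = 1⊕1 = 0. Options: 19−1→G=0, 19−2→G=2, 19−8→G=2. Hits: 1.
Heap B: need g' = 0⊕1 = 1. Options: 18−1→G=2, 18−2→G=1, 18−4→G=2. Hits: 1.

2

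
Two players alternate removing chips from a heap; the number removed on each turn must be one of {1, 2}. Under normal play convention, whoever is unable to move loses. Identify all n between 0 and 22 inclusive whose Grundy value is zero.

0, 3, 6, 9, 12, 15, 18, 21

G(0) = 0
G(1) = mex{0} = 1
G(2) = mex{1,0} = 2
G(3) = mex{2,1} = 0
G(4) = mex{0,2} = 1
G(5) = mex{1,0} = 2
G(6) = mex{2,1} = 0
G(7) = mex{0,2} = 1
G(8) = mex{1,0} = 2
G(9) = mex{2,1} = 0
G(10) = mex{0,2} = 1
G(11) = mex{1,0} = 2
G(12) = mex{2,1} = 0
G(13) = mex{0,2} = 1
G(14) = mex{1,0} = 2
G(15) = mex{2,1} = 0
G(16) = mex{0,2} = 1
G(17) = mex{1,0} = 2
G(18) = mex{2,1} = 0
G(19) = mex{0,2} = 1
G(20) = mex{1,0} = 2
G(21) = mex{2,1} = 0
G(22) = mex{0,2} = 1
P-positions are exactly the n with G(n) = 0.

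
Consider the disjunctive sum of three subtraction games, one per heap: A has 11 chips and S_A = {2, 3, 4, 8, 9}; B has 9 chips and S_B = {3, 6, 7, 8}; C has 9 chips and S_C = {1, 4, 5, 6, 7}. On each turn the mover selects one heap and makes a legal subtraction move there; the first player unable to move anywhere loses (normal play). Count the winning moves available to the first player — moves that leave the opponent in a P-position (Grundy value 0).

Heap A, S = {2, 3, 4, 8, 9}:
G(0) = 0
G(1) = mex{} = 0
G(2) = mex{0} = 1
G(3) = mex{0,0} = 1
G(4) = mex{1,0,0} = 2
G(5) = mex{1,1,0} = 2
G(6) = mex{2,1,1} = 0
G(7) = mex{2,2,1} = 0
G(8) = mex{0,2,2,0} = 1
G(9) = mex{0,0,2,0,0} = 1
G(10) = mex{1,0,0,1,0} = 2
G(11) = mex{1,1,0,1,1} = 2
G_A(11) = 2.
Heap B, S = {3, 6, 7, 8}:
G(0) = 0
G(1) = mex{} = 0
G(2) = mex{} = 0
G(3) = mex{0} = 1
G(4) = mex{0} = 1
G(5) = mex{0} = 1
G(6) = mex{1,0} = 2
G(7) = mex{1,0,0} = 2
G(8) = mex{1,0,0,0} = 2
G(9) = mex{2,1,0,0} = 3
G_B(9) = 3.
Heap C, S = {1, 4, 5, 6, 7}:
n : 0 1 2 3 4 5 6 7 8 9
G : 0 1 0 1 2 3 2 3 4 5
G_C(9) = 5.
Combined Grundy value = 2 ⊕ 3 ⊕ 5 = 4.
A winning move leaves total XOR = 0, i.e. changes one component's Grundy value g to g ⊕ X where X is the current total.
Heap A: need g' = 2⊕4 = 6. Options: 11−2→G=1, 11−3→G=1, 11−4→G=0, 11−8→G=1, 11−9→G=1. Hits: 0.
Heap B: need g' = 3⊕4 = 7. Options: 9−3→G=2, 9−6→G=1, 9−7→G=0, 9−8→G=0. Hits: 0.
Heap C: need g' = 5⊕4 = 1. Options: 9−1→G=4, 9−4→G=3, 9−5→G=2, 9−6→G=1, 9−7→G=0. Hits: 1.

1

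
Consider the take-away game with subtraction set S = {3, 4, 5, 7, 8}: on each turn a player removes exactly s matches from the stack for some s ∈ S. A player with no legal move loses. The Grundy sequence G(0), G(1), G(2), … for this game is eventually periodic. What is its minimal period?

G(0) = 0
G(1) = mex{} = 0
G(2) = mex{} = 0
G(3) = mex{0} = 1
G(4) = mex{0,0} = 1
G(5) = mex{0,0,0} = 1
G(6) = mex{1,0,0} = 2
G(7) = mex{1,1,0,0} = 2
G(8) = mex{1,1,1,0,0} = 2
G(9) = mex{2,1,1,0,0} = 3
G(10) = mex{2,2,1,1,0} = 3
G(11) = mex{2,2,2,1,1} = 0
G(12) = mex{3,2,2,1,1} = 0
G(13) = mex{3,3,2,2,1} = 0
G(14) = mex{0,3,3,2,2} = 1
G(15) = mex{0,0,3,2,2} = 1
G(16) = mex{0,0,0,3,2} = 1
G(17) = mex{1,0,0,3,3} = 2
G(18) = mex{1,1,0,0,3} = 2
G(19) = mex{1,1,1,0,0} = 2
G(20) = mex{2,1,1,0,0} = 3
G(21) = mex{2,2,1,1,0} = 3
G(22) = mex{2,2,2,1,1} = 0
G(23) = mex{3,2,2,1,1} = 0
G(n+11) = G(n) holds for n = 0,…,7 (a full window of length max(S) = 8), so the sequence is purely periodic with period 11.

11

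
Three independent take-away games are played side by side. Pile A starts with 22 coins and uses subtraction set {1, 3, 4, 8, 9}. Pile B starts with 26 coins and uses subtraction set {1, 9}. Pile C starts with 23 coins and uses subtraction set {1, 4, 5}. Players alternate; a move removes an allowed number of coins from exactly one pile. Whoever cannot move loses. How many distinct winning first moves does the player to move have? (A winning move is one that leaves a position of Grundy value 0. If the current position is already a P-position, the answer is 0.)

Pile A, S = {1, 3, 4, 8, 9}:
n :  0  1  2  3  4  5  6  7  8  9 10 11 12 13 14 15 16 17 18 19 20 21 22
G :  0  1  0  1  2  3  2  0  1  4  3  2  0  1  0  1  2  3  2  0  1  4  3
G_A(22) = 3.
Pile B, S = {1, 9}:
n :  0  1  2  3  4  5  6  7  8  9 10 11 12 13 14 15 16 17 18 19 20 21 22 23 24 25 26
G :  0  1  0  1  0  1  0  1  0  1  0  1  0  1  0  1  0  1  0  1  0  1  0  1  0  1  0
G_B(26) = 0.
Pile C, S = {1, 4, 5}:
n :  0  1  2  3  4  5  6  7  8  9 10 11 12 13 14 15 16 17 18 19 20 21 22 23
G :  0  1  0  1  2  3  2  3  0  1  0  1  2  3  2  3  0  1  0  1  2  3  2  3
G_C(23) = 3.
Combined Grundy value = 3 ⊕ 0 ⊕ 3 = 0.
A winning move leaves total XOR = 0, i.e. changes one component's Grundy value g to g ⊕ X where X is the current total.
Pile A: target g' = 3⊕0 = 3, but every legal move changes the Grundy value (mex property), so 0 moves.
Pile B: target g' = 0⊕0 = 0, but every legal move changes the Grundy value (mex property), so 0 moves.
Pile C: target g' = 3⊕0 = 3, but every legal move changes the Grundy value (mex property), so 0 moves.

0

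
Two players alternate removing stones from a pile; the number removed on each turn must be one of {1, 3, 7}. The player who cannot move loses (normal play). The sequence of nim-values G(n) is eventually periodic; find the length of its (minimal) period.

2

n :  0  1  2  3  4  5  6  7  8  9 10 11 12 13 14
G :  0  1  0  1  0  1  0  1  0  1  0  1  0  1  0
G(n+2) = G(n) holds for n = 0,…,6 (a full window of length max(S) = 7), so the sequence is purely periodic with period 2.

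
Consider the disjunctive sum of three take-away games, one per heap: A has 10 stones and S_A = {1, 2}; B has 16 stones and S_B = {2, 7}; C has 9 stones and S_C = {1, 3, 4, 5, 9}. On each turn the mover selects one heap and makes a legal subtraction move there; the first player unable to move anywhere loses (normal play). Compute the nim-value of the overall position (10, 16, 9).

Heap A, S = {1, 2}:
G(0) = 0
G(1) = mex{0} = 1
G(2) = mex{1,0} = 2
G(3) = mex{2,1} = 0
G(4) = mex{0,2} = 1
G(5) = mex{1,0} = 2
G(6) = mex{2,1} = 0
G(7) = mex{0,2} = 1
G(8) = mex{1,0} = 2
G(9) = mex{2,1} = 0
G(10) = mex{0,2} = 1
G_A(10) = 1.
Heap B, S = {2, 7}:
n :  0  1  2  3  4  5  6  7  8  9 10 11 12 13 14 15 16
G :  0  0  1  1  0  0  1  1  2  0  0  1  1  0  0  1  1
G_B(16) = 1.
Heap C, S = {1, 3, 4, 5, 9}:
n : 0 1 2 3 4 5 6 7 8 9
G : 0 1 0 1 2 3 2 3 0 1
G_C(9) = 1.
Combined Grundy value = 1 ⊕ 1 ⊕ 1 = 1.

1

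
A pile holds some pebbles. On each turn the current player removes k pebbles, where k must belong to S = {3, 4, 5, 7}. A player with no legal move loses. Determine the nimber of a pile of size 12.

0

G(0) = 0
G(1) = mex{} = 0
G(2) = mex{} = 0
G(3) = mex{0} = 1
G(4) = mex{0,0} = 1
G(5) = mex{0,0,0} = 1
G(6) = mex{1,0,0} = 2
G(7) = mex{1,1,0,0} = 2
G(8) = mex{1,1,1,0} = 2
G(9) = mex{2,1,1,0} = 3
G(10) = mex{2,2,1,1} = 0
G(11) = mex{2,2,2,1} = 0
G(12) = mex{3,2,2,1} = 0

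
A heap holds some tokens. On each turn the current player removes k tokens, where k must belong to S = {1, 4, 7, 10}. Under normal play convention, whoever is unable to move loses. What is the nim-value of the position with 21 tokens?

2

G(0) = 0
G(1) = mex{0} = 1
G(2) = mex{1} = 0
G(3) = mex{0} = 1
G(4) = mex{1,0} = 2
G(5) = mex{2,1} = 0
G(6) = mex{0,0} = 1
G(7) = mex{1,1,0} = 2
G(8) = mex{2,2,1} = 0
G(9) = mex{0,0,0} = 1
G(10) = mex{1,1,1,0} = 2
G(11) = mex{2,2,2,1} = 0
G(12) = mex{0,0,0,0} = 1
G(13) = mex{1,1,1,1} = 0
G(14) = mex{0,2,2,2} = 1
G(15) = mex{1,0,0,0} = 2
G(16) = mex{2,1,1,1} = 0
G(17) = mex{0,0,2,2} = 1
G(18) = mex{1,1,0,0} = 2
G(19) = mex{2,2,1,1} = 0
G(20) = mex{0,0,0,2} = 1
G(21) = mex{1,1,1,0} = 2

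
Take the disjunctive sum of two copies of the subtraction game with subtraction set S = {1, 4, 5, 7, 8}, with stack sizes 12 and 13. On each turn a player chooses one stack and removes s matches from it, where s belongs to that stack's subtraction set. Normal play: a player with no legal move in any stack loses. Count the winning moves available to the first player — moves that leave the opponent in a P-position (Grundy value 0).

All stacks use S = {1, 4, 5, 7, 8}:
n :  0  1  2  3  4  5  6  7  8  9 10 11 12 13
G :  0  1  0  1  2  3  2  3  4  5  4  0  1  0
Stack A: G(12) = 1.
Stack B: G(13) = 0.
Combined Grundy value = 1 ⊕ 0 = 1.
A winning move leaves total XOR = 0, i.e. changes one component's Grundy value g to g ⊕ X where X is the current total.
Stack A: need g' = 1⊕1 = 0. Options: 12−1→G=0, 12−4→G=4, 12−5→G=3, 12−7→G=3, 12−8→G=2. Hits: 1.
Stack B: need g' = 0⊕1 = 1. Options: 13−1→G=1, 13−4→G=5, 13−5→G=4, 13−7→G=2, 13−8→G=3. Hits: 1.

2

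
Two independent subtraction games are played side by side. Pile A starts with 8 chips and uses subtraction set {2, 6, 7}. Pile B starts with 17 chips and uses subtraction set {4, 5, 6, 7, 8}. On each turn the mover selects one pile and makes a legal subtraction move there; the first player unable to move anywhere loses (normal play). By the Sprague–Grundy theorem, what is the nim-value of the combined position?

Pile A, S = {2, 6, 7}:
n : 0 1 2 3 4 5 6 7 8
G : 0 0 1 1 0 0 1 1 2
G_A(8) = 2.
Pile B, S = {4, 5, 6, 7, 8}:
G(0) = 0
G(1) = mex{} = 0
G(2) = mex{} = 0
G(3) = mex{} = 0
G(4) = mex{0} = 1
G(5) = mex{0,0} = 1
G(6) = mex{0,0,0} = 1
G(7) = mex{0,0,0,0} = 1
G(8) = mex{1,0,0,0,0} = 2
G(9) = mex{1,1,0,0,0} = 2
G(10) = mex{1,1,1,0,0} = 2
G(11) = mex{1,1,1,1,0} = 2
G(12) = mex{2,1,1,1,1} = 0
G(13) = mex{2,2,1,1,1} = 0
G(14) = mex{2,2,2,1,1} = 0
G(15) = mex{2,2,2,2,1} = 0
G(16) = mex{0,2,2,2,2} = 1
G(17) = mex{0,0,2,2,2} = 1
G_B(17) = 1.
Combined Grundy value = 2 ⊕ 1 = 3.

3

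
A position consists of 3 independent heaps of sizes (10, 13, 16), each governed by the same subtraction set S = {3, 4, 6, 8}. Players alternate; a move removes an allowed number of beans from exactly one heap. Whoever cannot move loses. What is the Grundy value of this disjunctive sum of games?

2

All heaps use S = {3, 4, 6, 8}:
G(0) = 0
G(1) = mex{} = 0
G(2) = mex{} = 0
G(3) = mex{0} = 1
G(4) = mex{0,0} = 1
G(5) = mex{0,0} = 1
G(6) = mex{1,0,0} = 2
G(7) = mex{1,1,0} = 2
G(8) = mex{1,1,0,0} = 2
G(9) = mex{2,1,1,0} = 3
G(10) = mex{2,2,1,0} = 3
G(11) = mex{2,2,1,1} = 0
G(12) = mex{3,2,2,1} = 0
G(13) = mex{3,3,2,1} = 0
G(14) = mex{0,3,2,2} = 1
G(15) = mex{0,0,3,2} = 1
G(16) = mex{0,0,3,2} = 1
Heap A: G(10) = 3.
Heap B: G(13) = 0.
Heap C: G(16) = 1.
Combined Grundy value = 3 ⊕ 0 ⊕ 1 = 2.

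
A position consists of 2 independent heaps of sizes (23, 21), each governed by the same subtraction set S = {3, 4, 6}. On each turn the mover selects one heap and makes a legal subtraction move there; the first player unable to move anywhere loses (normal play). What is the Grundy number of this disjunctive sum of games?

0

All heaps use S = {3, 4, 6}:
G(0) = 0
G(1) = mex{} = 0
G(2) = mex{} = 0
G(3) = mex{0} = 1
G(4) = mex{0,0} = 1
G(5) = mex{0,0} = 1
G(6) = mex{1,0,0} = 2
G(7) = mex{1,1,0} = 2
G(8) = mex{1,1,0} = 2
G(9) = mex{2,1,1} = 0
G(10) = mex{2,2,1} = 0
G(11) = mex{2,2,1} = 0
G(12) = mex{0,2,2} = 1
G(13) = mex{0,0,2} = 1
G(14) = mex{0,0,2} = 1
G(15) = mex{1,0,0} = 2
G(16) = mex{1,1,0} = 2
G(17) = mex{1,1,0} = 2
G(18) = mex{2,1,1} = 0
G(19) = mex{2,2,1} = 0
G(20) = mex{2,2,1} = 0
G(21) = mex{0,2,2} = 1
G(22) = mex{0,0,2} = 1
G(23) = mex{0,0,2} = 1
Heap A: G(23) = 1.
Heap B: G(21) = 1.
Combined Grundy value = 1 ⊕ 1 = 0.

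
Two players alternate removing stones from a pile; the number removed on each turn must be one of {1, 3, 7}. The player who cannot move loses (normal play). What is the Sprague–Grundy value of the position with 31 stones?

1

G(0) = 0
G(1) = mex{0} = 1
G(2) = mex{1} = 0
G(3) = mex{0,0} = 1
G(4) = mex{1,1} = 0
G(5) = mex{0,0} = 1
G(6) = mex{1,1} = 0
G(7) = mex{0,0,0} = 1
G(8) = mex{1,1,1} = 0
G(9) = mex{0,0,0} = 1
G(10) = mex{1,1,1} = 0
G(11) = mex{0,0,0} = 1
G(12) = mex{1,1,1} = 0
G(13) = mex{0,0,0} = 1
G(14) = mex{1,1,1} = 0
G(15) = mex{0,0,0} = 1
G(16) = mex{1,1,1} = 0
G(17) = mex{0,0,0} = 1
G(18) = mex{1,1,1} = 0
G(19) = mex{0,0,0} = 1
G(20) = mex{1,1,1} = 0
G(21) = mex{0,0,0} = 1
G(22) = mex{1,1,1} = 0
G(23) = mex{0,0,0} = 1
G(24) = mex{1,1,1} = 0
G(25) = mex{0,0,0} = 1
G(26) = mex{1,1,1} = 0
G(27) = mex{0,0,0} = 1
G(28) = mex{1,1,1} = 0
G(29) = mex{0,0,0} = 1
G(30) = mex{1,1,1} = 0
G(31) = mex{0,0,0} = 1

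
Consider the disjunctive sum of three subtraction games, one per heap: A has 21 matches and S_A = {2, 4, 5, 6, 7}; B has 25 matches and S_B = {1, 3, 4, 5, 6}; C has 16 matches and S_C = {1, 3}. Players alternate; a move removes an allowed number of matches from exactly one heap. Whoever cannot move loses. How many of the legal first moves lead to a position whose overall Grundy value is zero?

Heap A, S = {2, 4, 5, 6, 7}:
n :  0  1  2  3  4  5  6  7  8  9 10 11 12 13 14 15 16 17 18 19 20 21
G :  0  0  1  1  2  2  3  3  4  0  0  1  1  2  2  3  3  4  0  0  1  1
G_A(21) = 1.
Heap B, S = {1, 3, 4, 5, 6}:
G(0) = 0
G(1) = mex{0} = 1
G(2) = mex{1} = 0
G(3) = mex{0,0} = 1
G(4) = mex{1,1,0} = 2
G(5) = mex{2,0,1,0} = 3
G(6) = mex{3,1,0,1,0} = 2
G(7) = mex{2,2,1,0,1} = 3
G(8) = mex{3,3,2,1,0} = 4
G(9) = mex{4,2,3,2,1} = 0
G(10) = mex{0,3,2,3,2} = 1
G(11) = mex{1,4,3,2,3} = 0
G(12) = mex{0,0,4,3,2} = 1
G(13) = mex{1,1,0,4,3} = 2
G(14) = mex{2,0,1,0,4} = 3
G(15) = mex{3,1,0,1,0} = 2
G(16) = mex{2,2,1,0,1} = 3
G(17) = mex{3,3,2,1,0} = 4
G(18) = mex{4,2,3,2,1} = 0
G(19) = mex{0,3,2,3,2} = 1
G(20) = mex{1,4,3,2,3} = 0
G(21) = mex{0,0,4,3,2} = 1
G(22) = mex{1,1,0,4,3} = 2
G(23) = mex{2,0,1,0,4} = 3
G(24) = mex{3,1,0,1,0} = 2
G(25) = mex{2,2,1,0,1} = 3
G_B(25) = 3.
Heap C, S = {1, 3}:
G(0) = 0
G(1) = mex{0} = 1
G(2) = mex{1} = 0
G(3) = mex{0,0} = 1
G(4) = mex{1,1} = 0
G(5) = mex{0,0} = 1
G(6) = mex{1,1} = 0
G(7) = mex{0,0} = 1
G(8) = mex{1,1} = 0
G(9) = mex{0,0} = 1
G(10) = mex{1,1} = 0
G(11) = mex{0,0} = 1
G(12) = mex{1,1} = 0
G(13) = mex{0,0} = 1
G(14) = mex{1,1} = 0
G(15) = mex{0,0} = 1
G(16) = mex{1,1} = 0
G_C(16) = 0.
Combined Grundy value = 1 ⊕ 3 ⊕ 0 = 2.
A winning move leaves total XOR = 0, i.e. changes one component's Grundy value g to g ⊕ X where X is the current total.
Heap A: need g' = 1⊕2 = 3. Options: 21−2→G=0, 21−4→G=4, 21−5→G=3, 21−6→G=3, 21−7→G=2. Hits: 2.
Heap B: need g' = 3⊕2 = 1. Options: 25−1→G=2, 25−3→G=2, 25−4→G=1, 25−5→G=0, 25−6→G=1. Hits: 2.
Heap C: need g' = 0⊕2 = 2. Options: 16−1→G=1, 16−3→G=1. Hits: 0.

4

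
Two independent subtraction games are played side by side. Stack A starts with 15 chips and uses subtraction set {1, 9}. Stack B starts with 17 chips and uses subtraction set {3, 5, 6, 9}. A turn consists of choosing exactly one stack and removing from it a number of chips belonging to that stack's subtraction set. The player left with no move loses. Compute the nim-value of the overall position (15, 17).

0

Stack A, S = {1, 9}:
n :  0  1  2  3  4  5  6  7  8  9 10 11 12 13 14 15
G :  0  1  0  1  0  1  0  1  0  1  0  1  0  1  0  1
G_A(15) = 1.
Stack B, S = {3, 5, 6, 9}:
n :  0  1  2  3  4  5  6  7  8  9 10 11 12 13 14 15 16 17
G :  0  0  0  1  1  1  2  2  2  3  3  3  0  0  0  1  1  1
G_B(17) = 1.
Combined Grundy value = 1 ⊕ 1 = 0.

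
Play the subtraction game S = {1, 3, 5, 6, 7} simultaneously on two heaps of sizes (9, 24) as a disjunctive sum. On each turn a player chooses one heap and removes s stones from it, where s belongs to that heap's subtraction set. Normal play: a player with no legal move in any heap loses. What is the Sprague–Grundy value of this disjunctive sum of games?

All heaps use S = {1, 3, 5, 6, 7}:
n :  0  1  2  3  4  5  6  7  8  9 10 11 12 13 14 15 16 17 18 19 20 21 22 23 24
G :  0  1  0  1  0  1  2  3  2  3  2  3  0  1  0  1  0  1  2  3  2  3  2  3  0
Heap A: G(9) = 3.
Heap B: G(24) = 0.
Combined Grundy value = 3 ⊕ 0 = 3.

3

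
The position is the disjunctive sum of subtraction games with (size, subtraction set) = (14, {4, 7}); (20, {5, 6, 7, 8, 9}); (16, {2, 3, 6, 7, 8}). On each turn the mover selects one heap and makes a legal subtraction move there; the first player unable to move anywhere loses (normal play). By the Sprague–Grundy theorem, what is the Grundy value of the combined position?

Heap A, S = {4, 7}:
n :  0  1  2  3  4  5  6  7  8  9 10 11 12 13 14
G :  0  0  0  0  1  1  1  1  2  2  2  0  0  0  0
G_A(14) = 0.
Heap B, S = {5, 6, 7, 8, 9}:
G(0) = 0
G(1) = mex{} = 0
G(2) = mex{} = 0
G(3) = mex{} = 0
G(4) = mex{} = 0
G(5) = mex{0} = 1
G(6) = mex{0,0} = 1
G(7) = mex{0,0,0} = 1
G(8) = mex{0,0,0,0} = 1
G(9) = mex{0,0,0,0,0} = 1
G(10) = mex{1,0,0,0,0} = 2
G(11) = mex{1,1,0,0,0} = 2
G(12) = mex{1,1,1,0,0} = 2
G(13) = mex{1,1,1,1,0} = 2
G(14) = mex{1,1,1,1,1} = 0
G(15) = mex{2,1,1,1,1} = 0
G(16) = mex{2,2,1,1,1} = 0
G(17) = mex{2,2,2,1,1} = 0
G(18) = mex{2,2,2,2,1} = 0
G(19) = mex{0,2,2,2,2} = 1
G(20) = mex{0,0,2,2,2} = 1
G_B(20) = 1.
Heap C, S = {2, 3, 6, 7, 8}:
n :  0  1  2  3  4  5  6  7  8  9 10 11 12 13 14 15 16
G :  0  0  1  1  2  0  3  1  2  2  0  3  1  2  0  0  1
G_C(16) = 1.
Combined Grundy value = 0 ⊕ 1 ⊕ 1 = 0.

0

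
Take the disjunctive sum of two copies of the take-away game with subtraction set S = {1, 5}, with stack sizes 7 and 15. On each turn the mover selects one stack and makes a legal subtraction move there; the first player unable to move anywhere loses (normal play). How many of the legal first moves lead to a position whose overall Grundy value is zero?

All stacks use S = {1, 5}:
G(0) = 0
G(1) = mex{0} = 1
G(2) = mex{1} = 0
G(3) = mex{0} = 1
G(4) = mex{1} = 0
G(5) = mex{0,0} = 1
G(6) = mex{1,1} = 0
G(7) = mex{0,0} = 1
G(8) = mex{1,1} = 0
G(9) = mex{0,0} = 1
G(10) = mex{1,1} = 0
G(11) = mex{0,0} = 1
G(12) = mex{1,1} = 0
G(13) = mex{0,0} = 1
G(14) = mex{1,1} = 0
G(15) = mex{0,0} = 1
Stack A: G(7) = 1.
Stack B: G(15) = 1.
Combined Grundy value = 1 ⊕ 1 = 0.
A winning move leaves total XOR = 0, i.e. changes one component's Grundy value g to g ⊕ X where X is the current total.
Stack A: target g' = 1⊕0 = 1, but every legal move changes the Grundy value (mex property), so 0 moves.
Stack B: target g' = 1⊕0 = 1, but every legal move changes the Grundy value (mex property), so 0 moves.

0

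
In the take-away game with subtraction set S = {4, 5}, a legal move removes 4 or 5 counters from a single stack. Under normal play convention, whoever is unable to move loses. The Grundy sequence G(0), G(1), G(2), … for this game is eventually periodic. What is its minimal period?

G(0) = 0
G(1) = mex{} = 0
G(2) = mex{} = 0
G(3) = mex{} = 0
G(4) = mex{0} = 1
G(5) = mex{0,0} = 1
G(6) = mex{0,0} = 1
G(7) = mex{0,0} = 1
G(8) = mex{1,0} = 2
G(9) = mex{1,1} = 0
G(10) = mex{1,1} = 0
G(11) = mex{1,1} = 0
G(12) = mex{2,1} = 0
G(13) = mex{0,2} = 1
G(14) = mex{0,0} = 1
G(15) = mex{0,0} = 1
G(16) = mex{0,0} = 1
G(17) = mex{1,0} = 2
G(18) = mex{1,1} = 0
G(19) = mex{1,1} = 0
G(n+9) = G(n) holds for n = 0,…,4 (a full window of length max(S) = 5), so the sequence is purely periodic with period 9.

9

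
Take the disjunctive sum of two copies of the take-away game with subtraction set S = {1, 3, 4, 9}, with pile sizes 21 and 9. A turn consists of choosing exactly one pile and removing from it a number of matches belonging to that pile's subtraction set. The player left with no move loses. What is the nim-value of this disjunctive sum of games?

0

All piles use S = {1, 3, 4, 9}:
G(0) = 0
G(1) = mex{0} = 1
G(2) = mex{1} = 0
G(3) = mex{0,0} = 1
G(4) = mex{1,1,0} = 2
G(5) = mex{2,0,1} = 3
G(6) = mex{3,1,0} = 2
G(7) = mex{2,2,1} = 0
G(8) = mex{0,3,2} = 1
G(9) = mex{1,2,3,0} = 4
G(10) = mex{4,0,2,1} = 3
G(11) = mex{3,1,0,0} = 2
G(12) = mex{2,4,1,1} = 0
G(13) = mex{0,3,4,2} = 1
G(14) = mex{1,2,3,3} = 0
G(15) = mex{0,0,2,2} = 1
G(16) = mex{1,1,0,0} = 2
G(17) = mex{2,0,1,1} = 3
G(18) = mex{3,1,0,4} = 2
G(19) = mex{2,2,1,3} = 0
G(20) = mex{0,3,2,2} = 1
G(21) = mex{1,2,3,0} = 4
Pile A: G(21) = 4.
Pile B: G(9) = 4.
Combined Grundy value = 4 ⊕ 4 = 0.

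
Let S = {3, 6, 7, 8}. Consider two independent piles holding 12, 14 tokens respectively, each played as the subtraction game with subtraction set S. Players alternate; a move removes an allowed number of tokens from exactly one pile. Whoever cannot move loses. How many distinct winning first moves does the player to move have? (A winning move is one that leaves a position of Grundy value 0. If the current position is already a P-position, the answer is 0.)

All piles use S = {3, 6, 7, 8}:
G(0) = 0
G(1) = mex{} = 0
G(2) = mex{} = 0
G(3) = mex{0} = 1
G(4) = mex{0} = 1
G(5) = mex{0} = 1
G(6) = mex{1,0} = 2
G(7) = mex{1,0,0} = 2
G(8) = mex{1,0,0,0} = 2
G(9) = mex{2,1,0,0} = 3
G(10) = mex{2,1,1,0} = 3
G(11) = mex{2,1,1,1} = 0
G(12) = mex{3,2,1,1} = 0
G(13) = mex{3,2,2,1} = 0
G(14) = mex{0,2,2,2} = 1
Pile A: G(12) = 0.
Pile B: G(14) = 1.
Combined Grundy value = 0 ⊕ 1 = 1.
A winning move leaves total XOR = 0, i.e. changes one component's Grundy value g to g ⊕ X where X is the current total.
Pile A: need g' = 0⊕1 = 1. Options: 12−3→G=3, 12−6→G=2, 12−7→G=1, 12−8→G=1. Hits: 2.
Pile B: need g' = 1⊕1 = 0. Options: 14−3→G=0, 14−6→G=2, 14−7→G=2, 14−8→G=2. Hits: 1.

3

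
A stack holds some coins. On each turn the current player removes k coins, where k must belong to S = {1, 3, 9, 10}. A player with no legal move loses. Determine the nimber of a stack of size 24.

1

G(0) = 0
G(1) = mex{0} = 1
G(2) = mex{1} = 0
G(3) = mex{0,0} = 1
G(4) = mex{1,1} = 0
G(5) = mex{0,0} = 1
G(6) = mex{1,1} = 0
G(7) = mex{0,0} = 1
G(8) = mex{1,1} = 0
G(9) = mex{0,0,0} = 1
G(10) = mex{1,1,1,0} = 2
G(11) = mex{2,0,0,1} = 3
G(12) = mex{3,1,1,0} = 2
G(13) = mex{2,2,0,1} = 3
G(14) = mex{3,3,1,0} = 2
G(15) = mex{2,2,0,1} = 3
G(16) = mex{3,3,1,0} = 2
G(17) = mex{2,2,0,1} = 3
G(18) = mex{3,3,1,0} = 2
G(19) = mex{2,2,2,1} = 0
G(20) = mex{0,3,3,2} = 1
G(21) = mex{1,2,2,3} = 0
G(22) = mex{0,0,3,2} = 1
G(23) = mex{1,1,2,3} = 0
G(24) = mex{0,0,3,2} = 1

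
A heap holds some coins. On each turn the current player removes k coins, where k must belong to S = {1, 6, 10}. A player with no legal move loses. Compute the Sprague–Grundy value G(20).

G(0) = 0
G(1) = mex{0} = 1
G(2) = mex{1} = 0
G(3) = mex{0} = 1
G(4) = mex{1} = 0
G(5) = mex{0} = 1
G(6) = mex{1,0} = 2
G(7) = mex{2,1} = 0
G(8) = mex{0,0} = 1
G(9) = mex{1,1} = 0
G(10) = mex{0,0,0} = 1
G(11) = mex{1,1,1} = 0
G(12) = mex{0,2,0} = 1
G(13) = mex{1,0,1} = 2
G(14) = mex{2,1,0} = 3
G(15) = mex{3,0,1} = 2
G(16) = mex{2,1,2} = 0
G(17) = mex{0,0,0} = 1
G(18) = mex{1,1,1} = 0
G(19) = mex{0,2,0} = 1
G(20) = mex{1,3,1} = 0

0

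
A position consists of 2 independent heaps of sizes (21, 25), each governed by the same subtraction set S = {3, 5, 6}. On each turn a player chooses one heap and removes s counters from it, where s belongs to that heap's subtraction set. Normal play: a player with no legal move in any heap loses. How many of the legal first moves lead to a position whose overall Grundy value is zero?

3

All heaps use S = {3, 5, 6}:
G(0) = 0
G(1) = mex{} = 0
G(2) = mex{} = 0
G(3) = mex{0} = 1
G(4) = mex{0} = 1
G(5) = mex{0,0} = 1
G(6) = mex{1,0,0} = 2
G(7) = mex{1,0,0} = 2
G(8) = mex{1,1,0} = 2
G(9) = mex{2,1,1} = 0
G(10) = mex{2,1,1} = 0
G(11) = mex{2,2,1} = 0
G(12) = mex{0,2,2} = 1
G(13) = mex{0,2,2} = 1
G(14) = mex{0,0,2} = 1
G(15) = mex{1,0,0} = 2
G(16) = mex{1,0,0} = 2
G(17) = mex{1,1,0} = 2
G(18) = mex{2,1,1} = 0
G(19) = mex{2,1,1} = 0
G(20) = mex{2,2,1} = 0
G(21) = mex{0,2,2} = 1
G(22) = mex{0,2,2} = 1
G(23) = mex{0,0,2} = 1
G(24) = mex{1,0,0} = 2
G(25) = mex{1,0,0} = 2
Heap A: G(21) = 1.
Heap B: G(25) = 2.
Combined Grundy value = 1 ⊕ 2 = 3.
A winning move leaves total XOR = 0, i.e. changes one component's Grundy value g to g ⊕ X where X is the current total.
Heap A: need g' = 1⊕3 = 2. Options: 21−3→G=0, 21−5→G=2, 21−6→G=2. Hits: 2.
Heap B: need g' = 2⊕3 = 1. Options: 25−3→G=1, 25−5→G=0, 25−6→G=0. Hits: 1.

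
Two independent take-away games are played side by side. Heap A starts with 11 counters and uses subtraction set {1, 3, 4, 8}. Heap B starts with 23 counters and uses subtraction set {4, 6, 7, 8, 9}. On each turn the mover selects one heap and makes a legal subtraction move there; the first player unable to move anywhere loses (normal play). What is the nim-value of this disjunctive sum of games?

0

Heap A, S = {1, 3, 4, 8}:
n :  0  1  2  3  4  5  6  7  8  9 10 11
G :  0  1  0  1  2  3  2  0  1  0  1  2
G_A(11) = 2.
Heap B, S = {4, 6, 7, 8, 9}:
n :  0  1  2  3  4  5  6  7  8  9 10 11 12 13 14 15 16 17 18 19 20 21 22 23
G :  0  0  0  0  1  1  1  1  2  2  2  2  3  0  0  0  0  1  1  1  1  2  2  2
G_B(23) = 2.
Combined Grundy value = 2 ⊕ 2 = 0.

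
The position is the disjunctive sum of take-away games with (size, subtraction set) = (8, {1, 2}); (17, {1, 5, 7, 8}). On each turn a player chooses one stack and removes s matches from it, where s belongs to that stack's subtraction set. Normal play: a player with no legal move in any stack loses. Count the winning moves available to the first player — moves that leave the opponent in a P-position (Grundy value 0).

Stack A, S = {1, 2}:
n : 0 1 2 3 4 5 6 7 8
G : 0 1 2 0 1 2 0 1 2
G_A(8) = 2.
Stack B, S = {1, 5, 7, 8}:
n :  0  1  2  3  4  5  6  7  8  9 10 11 12 13 14 15 16 17
G :  0  1  0  1  0  1  0  1  2  3  2  3  2  3  2  0  1  0
G_B(17) = 0.
Combined Grundy value = 2 ⊕ 0 = 2.
A winning move leaves total XOR = 0, i.e. changes one component's Grundy value g to g ⊕ X where X is the current total.
Stack A: need g' = 2⊕2 = 0. Options: 8−1→G=1, 8−2→G=0. Hits: 1.
Stack B: need g' = 0⊕2 = 2. Options: 17−1→G=1, 17−5→G=2, 17−7→G=2, 17−8→G=3. Hits: 2.

3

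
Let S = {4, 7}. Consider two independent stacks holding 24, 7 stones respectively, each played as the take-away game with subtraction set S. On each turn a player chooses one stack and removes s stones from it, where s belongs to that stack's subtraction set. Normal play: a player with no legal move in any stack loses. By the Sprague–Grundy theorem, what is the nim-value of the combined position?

1

All stacks use S = {4, 7}:
G(0) = 0
G(1) = mex{} = 0
G(2) = mex{} = 0
G(3) = mex{} = 0
G(4) = mex{0} = 1
G(5) = mex{0} = 1
G(6) = mex{0} = 1
G(7) = mex{0,0} = 1
G(8) = mex{1,0} = 2
G(9) = mex{1,0} = 2
G(10) = mex{1,0} = 2
G(11) = mex{1,1} = 0
G(12) = mex{2,1} = 0
G(13) = mex{2,1} = 0
G(14) = mex{2,1} = 0
G(15) = mex{0,2} = 1
G(16) = mex{0,2} = 1
G(17) = mex{0,2} = 1
G(18) = mex{0,0} = 1
G(19) = mex{1,0} = 2
G(20) = mex{1,0} = 2
G(21) = mex{1,0} = 2
G(22) = mex{1,1} = 0
G(23) = mex{2,1} = 0
G(24) = mex{2,1} = 0
Stack A: G(24) = 0.
Stack B: G(7) = 1.
Combined Grundy value = 0 ⊕ 1 = 1.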